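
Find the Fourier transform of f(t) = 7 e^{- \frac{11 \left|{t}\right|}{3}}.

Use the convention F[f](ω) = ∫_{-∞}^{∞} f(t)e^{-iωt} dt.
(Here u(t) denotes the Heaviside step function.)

F(ω) = \frac{462}{9 \omega^{2} + 121}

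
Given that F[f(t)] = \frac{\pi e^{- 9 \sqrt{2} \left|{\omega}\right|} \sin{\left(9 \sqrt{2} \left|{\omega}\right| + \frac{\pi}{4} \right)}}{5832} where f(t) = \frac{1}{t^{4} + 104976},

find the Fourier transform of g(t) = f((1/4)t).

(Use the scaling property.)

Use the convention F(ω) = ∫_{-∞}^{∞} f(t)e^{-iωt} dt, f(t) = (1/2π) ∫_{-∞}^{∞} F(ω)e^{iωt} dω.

F[g](ω) = \frac{\pi e^{- 36 \sqrt{2} \left|{\omega}\right|} \sin{\left(36 \sqrt{2} \left|{\omega}\right| + \frac{\pi}{4} \right)}}{1458}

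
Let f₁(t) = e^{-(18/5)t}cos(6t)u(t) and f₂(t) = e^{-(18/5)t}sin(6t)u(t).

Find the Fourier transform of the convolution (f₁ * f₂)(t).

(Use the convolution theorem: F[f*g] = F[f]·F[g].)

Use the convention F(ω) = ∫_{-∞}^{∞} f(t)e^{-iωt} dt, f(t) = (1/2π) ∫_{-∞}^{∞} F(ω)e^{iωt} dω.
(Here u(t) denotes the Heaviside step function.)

F[f₁*f₂](ω) = \frac{750 \left(5 i \omega + 18\right)}{\left(\left(5 i \omega + 18\right)^{2} + 900\right)^{2}}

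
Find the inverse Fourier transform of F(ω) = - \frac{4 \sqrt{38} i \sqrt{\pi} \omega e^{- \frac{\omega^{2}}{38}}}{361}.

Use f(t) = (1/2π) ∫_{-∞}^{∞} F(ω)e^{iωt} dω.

f(t) = 4 t e^{- \frac{19 t^{2}}{2}}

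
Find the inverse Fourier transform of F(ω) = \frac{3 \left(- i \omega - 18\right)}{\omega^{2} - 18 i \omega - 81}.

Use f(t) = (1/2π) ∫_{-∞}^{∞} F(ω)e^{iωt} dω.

f(t) = 3 \left(9 t + 1\right) e^{- 9 t} u\left(t\right)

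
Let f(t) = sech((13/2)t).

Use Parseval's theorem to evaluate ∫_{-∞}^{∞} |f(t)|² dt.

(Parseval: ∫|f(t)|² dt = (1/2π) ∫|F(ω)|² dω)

∫|f(t)|² dt = \frac{4}{13}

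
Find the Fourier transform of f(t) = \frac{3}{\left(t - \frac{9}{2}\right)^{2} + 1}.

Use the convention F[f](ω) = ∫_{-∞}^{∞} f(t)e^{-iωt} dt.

F(ω) = 3 \pi e^{- \frac{9 i \omega}{2} - \left|{\omega}\right|}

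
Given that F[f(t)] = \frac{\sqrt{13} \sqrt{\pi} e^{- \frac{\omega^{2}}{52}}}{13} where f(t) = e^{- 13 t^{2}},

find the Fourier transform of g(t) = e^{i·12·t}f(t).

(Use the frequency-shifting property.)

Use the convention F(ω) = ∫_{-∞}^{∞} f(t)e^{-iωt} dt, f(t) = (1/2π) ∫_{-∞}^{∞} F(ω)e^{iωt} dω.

F[g](ω) = \frac{\sqrt{13} \sqrt{\pi} e^{- \frac{\left(\omega - 12\right)^{2}}{52}}}{13}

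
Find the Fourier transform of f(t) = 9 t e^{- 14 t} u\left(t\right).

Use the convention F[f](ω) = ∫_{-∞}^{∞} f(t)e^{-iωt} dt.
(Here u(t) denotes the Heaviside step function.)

F(ω) = \frac{9}{\left(i \omega + 14\right)^{2}}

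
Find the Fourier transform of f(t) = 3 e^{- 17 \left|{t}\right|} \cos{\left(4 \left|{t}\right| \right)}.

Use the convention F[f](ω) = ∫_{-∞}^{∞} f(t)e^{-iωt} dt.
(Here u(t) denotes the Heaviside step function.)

F(ω) = \frac{102 \left(\omega^{2} + 305\right)}{\omega^{4} + 546 \omega^{2} + 93025}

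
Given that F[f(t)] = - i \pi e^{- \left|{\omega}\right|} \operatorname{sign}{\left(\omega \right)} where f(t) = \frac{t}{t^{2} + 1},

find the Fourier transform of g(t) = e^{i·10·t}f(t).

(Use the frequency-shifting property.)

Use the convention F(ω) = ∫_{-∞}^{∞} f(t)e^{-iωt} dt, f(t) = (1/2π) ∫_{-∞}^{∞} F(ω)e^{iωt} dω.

F[g](ω) = - i \pi e^{- \left|{\omega - 10}\right|} \operatorname{sign}{\left(\omega - 10 \right)}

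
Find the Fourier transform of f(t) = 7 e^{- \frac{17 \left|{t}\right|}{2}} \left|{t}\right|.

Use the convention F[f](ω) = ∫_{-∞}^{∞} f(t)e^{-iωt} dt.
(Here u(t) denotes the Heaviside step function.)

F(ω) = \frac{56 \left(289 - 4 \omega^{2}\right)}{\left(4 \omega^{2} + 289\right)^{2}}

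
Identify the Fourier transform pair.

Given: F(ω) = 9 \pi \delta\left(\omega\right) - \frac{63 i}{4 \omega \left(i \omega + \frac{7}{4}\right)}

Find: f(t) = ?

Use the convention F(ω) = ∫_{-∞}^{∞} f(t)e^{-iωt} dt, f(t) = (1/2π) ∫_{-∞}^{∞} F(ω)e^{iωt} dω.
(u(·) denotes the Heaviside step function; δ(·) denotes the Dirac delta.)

f(t) = 9 \left(1 - e^{- \frac{7 t}{4}}\right) u\left(t\right)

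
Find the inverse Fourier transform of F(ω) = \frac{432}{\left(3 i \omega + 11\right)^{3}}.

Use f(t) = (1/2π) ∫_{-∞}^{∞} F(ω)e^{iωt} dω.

f(t) = 8 t^{2} e^{- \frac{11 t}{3}} u\left(t\right)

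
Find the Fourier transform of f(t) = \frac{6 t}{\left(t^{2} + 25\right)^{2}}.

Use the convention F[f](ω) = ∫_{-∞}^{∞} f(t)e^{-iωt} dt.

F(ω) = - \frac{3 i \pi \omega e^{- 5 \left|{\omega}\right|}}{5}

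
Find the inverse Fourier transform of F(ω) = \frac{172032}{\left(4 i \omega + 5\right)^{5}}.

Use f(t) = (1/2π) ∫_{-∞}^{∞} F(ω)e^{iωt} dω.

f(t) = 7 t^{4} e^{- \frac{5 t}{4}} u\left(t\right)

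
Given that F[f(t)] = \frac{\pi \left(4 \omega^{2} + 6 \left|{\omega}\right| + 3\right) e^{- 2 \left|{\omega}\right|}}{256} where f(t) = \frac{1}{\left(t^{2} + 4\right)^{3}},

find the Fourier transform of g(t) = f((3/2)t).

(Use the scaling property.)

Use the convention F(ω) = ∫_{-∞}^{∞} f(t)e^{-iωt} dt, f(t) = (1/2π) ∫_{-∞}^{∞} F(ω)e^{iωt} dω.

F[g](ω) = \frac{\pi \left(16 \omega^{2} + 36 \left|{\omega}\right| + 27\right) e^{- \frac{4 \left|{\omega}\right|}{3}}}{3456}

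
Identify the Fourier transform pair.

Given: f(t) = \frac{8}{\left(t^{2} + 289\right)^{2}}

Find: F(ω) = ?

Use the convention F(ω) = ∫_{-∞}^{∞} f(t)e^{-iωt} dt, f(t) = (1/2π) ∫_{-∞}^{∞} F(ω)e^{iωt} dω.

F(ω) = \frac{4 \pi \left(17 \left|{\omega}\right| + 1\right) e^{- 17 \left|{\omega}\right|}}{4913}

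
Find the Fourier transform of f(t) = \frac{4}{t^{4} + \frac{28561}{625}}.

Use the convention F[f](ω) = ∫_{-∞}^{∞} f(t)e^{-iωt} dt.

F(ω) = \frac{500 \pi e^{- \frac{13 \sqrt{2} \left|{\omega}\right|}{10}} \sin{\left(\frac{13 \sqrt{2} \left|{\omega}\right|}{10} + \frac{\pi}{4} \right)}}{2197}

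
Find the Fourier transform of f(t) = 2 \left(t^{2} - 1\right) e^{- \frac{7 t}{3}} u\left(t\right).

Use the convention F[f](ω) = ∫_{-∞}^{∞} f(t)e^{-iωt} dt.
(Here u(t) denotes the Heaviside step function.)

F(ω) = \frac{6 \left(54 i \omega - \left(3 i \omega + 7\right)^{3} + 126\right)}{\left(3 i \omega + 7\right)^{4}}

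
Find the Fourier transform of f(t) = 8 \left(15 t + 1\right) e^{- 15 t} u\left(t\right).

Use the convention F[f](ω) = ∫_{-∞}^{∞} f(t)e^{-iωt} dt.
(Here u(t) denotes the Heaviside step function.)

F(ω) = \frac{8 \left(- i \omega - 30\right)}{\omega^{2} - 30 i \omega - 225}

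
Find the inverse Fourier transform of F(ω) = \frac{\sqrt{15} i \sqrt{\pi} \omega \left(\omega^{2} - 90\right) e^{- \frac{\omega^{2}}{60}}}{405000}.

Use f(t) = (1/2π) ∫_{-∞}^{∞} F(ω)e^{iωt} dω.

f(t) = t^{3} e^{- 15 t^{2}}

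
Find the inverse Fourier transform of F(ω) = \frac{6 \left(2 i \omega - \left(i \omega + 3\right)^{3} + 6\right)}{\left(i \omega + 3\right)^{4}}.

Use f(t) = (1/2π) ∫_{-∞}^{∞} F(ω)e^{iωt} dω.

f(t) = 6 \left(t^{2} - 1\right) e^{- 3 t} u\left(t\right)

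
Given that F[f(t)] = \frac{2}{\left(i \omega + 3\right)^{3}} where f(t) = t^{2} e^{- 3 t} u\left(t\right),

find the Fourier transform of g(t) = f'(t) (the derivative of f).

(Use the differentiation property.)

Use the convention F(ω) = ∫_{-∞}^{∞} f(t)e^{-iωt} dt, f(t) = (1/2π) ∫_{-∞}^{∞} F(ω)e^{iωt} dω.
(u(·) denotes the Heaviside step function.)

F[g](ω) = \frac{2 i \omega}{\left(i \omega + 3\right)^{3}}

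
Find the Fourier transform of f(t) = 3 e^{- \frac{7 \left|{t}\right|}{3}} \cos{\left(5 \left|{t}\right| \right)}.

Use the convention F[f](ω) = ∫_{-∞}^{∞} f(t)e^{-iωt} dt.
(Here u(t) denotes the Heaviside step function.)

F(ω) = \frac{126 \left(9 \omega^{2} + 274\right)}{81 \omega^{4} - 3168 \omega^{2} + 75076}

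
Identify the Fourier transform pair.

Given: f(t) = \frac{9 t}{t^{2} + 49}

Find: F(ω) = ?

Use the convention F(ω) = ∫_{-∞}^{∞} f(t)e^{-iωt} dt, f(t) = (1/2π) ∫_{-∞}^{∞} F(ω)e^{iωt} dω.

F(ω) = - 9 i \pi e^{- 7 \left|{\omega}\right|} \operatorname{sign}{\left(\omega \right)}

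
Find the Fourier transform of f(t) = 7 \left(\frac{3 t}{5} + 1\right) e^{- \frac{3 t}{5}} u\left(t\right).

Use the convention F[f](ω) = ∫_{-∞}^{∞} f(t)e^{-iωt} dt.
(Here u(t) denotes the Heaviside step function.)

F(ω) = \frac{35 \left(- 5 i \omega - 6\right)}{25 \omega^{2} - 30 i \omega - 9}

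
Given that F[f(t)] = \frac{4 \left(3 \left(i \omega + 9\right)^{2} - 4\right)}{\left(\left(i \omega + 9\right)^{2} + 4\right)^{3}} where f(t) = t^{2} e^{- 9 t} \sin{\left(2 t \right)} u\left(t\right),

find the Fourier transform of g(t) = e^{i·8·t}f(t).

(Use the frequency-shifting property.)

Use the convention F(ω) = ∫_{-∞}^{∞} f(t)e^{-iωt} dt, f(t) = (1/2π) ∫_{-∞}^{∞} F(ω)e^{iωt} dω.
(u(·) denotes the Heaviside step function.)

F[g](ω) = \frac{4 \left(3 \left(i \left(\omega - 8\right) + 9\right)^{2} - 4\right)}{\left(\left(i \left(\omega - 8\right) + 9\right)^{2} + 4\right)^{3}}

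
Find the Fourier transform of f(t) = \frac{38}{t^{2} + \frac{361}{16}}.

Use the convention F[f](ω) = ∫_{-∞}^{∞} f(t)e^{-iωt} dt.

F(ω) = 8 \pi e^{- \frac{19 \left|{\omega}\right|}{4}}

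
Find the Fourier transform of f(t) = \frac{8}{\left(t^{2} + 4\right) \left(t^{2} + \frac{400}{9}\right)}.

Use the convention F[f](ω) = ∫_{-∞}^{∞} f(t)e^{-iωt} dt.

F(ω) = \frac{9 \pi e^{- 2 \left|{\omega}\right|}}{91} - \frac{27 \pi e^{- \frac{20 \left|{\omega}\right|}{3}}}{910}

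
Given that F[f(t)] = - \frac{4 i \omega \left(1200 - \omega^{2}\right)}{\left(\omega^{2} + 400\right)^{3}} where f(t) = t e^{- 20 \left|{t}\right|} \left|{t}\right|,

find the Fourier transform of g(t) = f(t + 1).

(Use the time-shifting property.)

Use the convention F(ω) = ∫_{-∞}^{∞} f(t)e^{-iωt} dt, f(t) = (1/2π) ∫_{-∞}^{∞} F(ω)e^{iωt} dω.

F[g](ω) = \frac{4 i \omega \left(\omega^{2} - 1200\right) e^{i \omega}}{\left(\omega^{2} + 400\right)^{3}}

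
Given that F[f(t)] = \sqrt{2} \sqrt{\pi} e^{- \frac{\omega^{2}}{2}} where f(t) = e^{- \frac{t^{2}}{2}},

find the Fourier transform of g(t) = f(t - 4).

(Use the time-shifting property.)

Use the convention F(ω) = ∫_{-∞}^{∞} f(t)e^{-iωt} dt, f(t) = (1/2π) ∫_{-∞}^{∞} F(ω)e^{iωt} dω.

F[g](ω) = \sqrt{2} \sqrt{\pi} e^{- \frac{\omega \left(\omega + 8 i\right)}{2}}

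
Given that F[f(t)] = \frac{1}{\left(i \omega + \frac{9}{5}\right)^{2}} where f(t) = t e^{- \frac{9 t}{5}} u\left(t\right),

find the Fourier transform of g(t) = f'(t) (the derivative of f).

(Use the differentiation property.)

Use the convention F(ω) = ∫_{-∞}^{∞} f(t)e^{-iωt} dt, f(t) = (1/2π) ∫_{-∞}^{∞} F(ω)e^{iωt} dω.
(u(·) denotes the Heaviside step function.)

F[g](ω) = \frac{25 i \omega}{\left(5 i \omega + 9\right)^{2}}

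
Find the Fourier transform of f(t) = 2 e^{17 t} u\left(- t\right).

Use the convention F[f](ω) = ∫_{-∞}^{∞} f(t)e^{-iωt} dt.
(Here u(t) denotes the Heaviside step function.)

F(ω) = - \frac{2}{i \omega - 17}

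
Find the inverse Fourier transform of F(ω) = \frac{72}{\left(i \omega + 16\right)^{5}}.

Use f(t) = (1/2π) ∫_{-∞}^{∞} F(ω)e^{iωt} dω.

f(t) = 3 t^{4} e^{- 16 t} u\left(t\right)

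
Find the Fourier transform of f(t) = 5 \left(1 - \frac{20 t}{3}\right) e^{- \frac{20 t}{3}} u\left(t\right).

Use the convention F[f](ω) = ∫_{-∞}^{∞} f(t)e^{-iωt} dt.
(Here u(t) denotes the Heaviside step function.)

F(ω) = \frac{45 i \omega}{- 9 \omega^{2} + 120 i \omega + 400}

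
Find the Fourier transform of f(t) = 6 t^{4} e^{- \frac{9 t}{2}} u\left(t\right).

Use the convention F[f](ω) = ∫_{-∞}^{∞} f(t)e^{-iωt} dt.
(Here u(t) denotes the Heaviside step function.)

F(ω) = \frac{4608}{\left(2 i \omega + 9\right)^{5}}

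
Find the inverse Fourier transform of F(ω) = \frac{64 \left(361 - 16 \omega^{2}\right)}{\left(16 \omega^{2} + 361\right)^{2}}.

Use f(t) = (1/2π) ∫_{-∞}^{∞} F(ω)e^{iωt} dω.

f(t) = 2 e^{- \frac{19 \left|{t}\right|}{4}} \left|{t}\right|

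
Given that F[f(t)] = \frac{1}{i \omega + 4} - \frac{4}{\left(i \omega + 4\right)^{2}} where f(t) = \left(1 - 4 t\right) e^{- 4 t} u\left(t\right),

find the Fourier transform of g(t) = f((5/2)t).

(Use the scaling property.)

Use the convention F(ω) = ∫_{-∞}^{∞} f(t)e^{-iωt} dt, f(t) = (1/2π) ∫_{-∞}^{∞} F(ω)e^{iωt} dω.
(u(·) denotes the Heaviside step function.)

F[g](ω) = \frac{i \omega}{- \omega^{2} + 20 i \omega + 100}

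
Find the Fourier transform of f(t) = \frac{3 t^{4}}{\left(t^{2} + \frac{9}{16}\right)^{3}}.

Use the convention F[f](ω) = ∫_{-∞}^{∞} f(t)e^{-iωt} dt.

F(ω) = \frac{3 \pi \left(3 \omega^{2} - 20 \left|{\omega}\right| + 16\right) e^{- \frac{3 \left|{\omega}\right|}{4}}}{32}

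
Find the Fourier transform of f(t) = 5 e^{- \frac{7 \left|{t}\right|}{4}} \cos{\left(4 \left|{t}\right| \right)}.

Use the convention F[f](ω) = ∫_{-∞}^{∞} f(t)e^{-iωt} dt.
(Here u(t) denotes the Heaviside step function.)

F(ω) = \frac{280 \left(16 \omega^{2} + 305\right)}{256 \omega^{4} - 6624 \omega^{2} + 93025}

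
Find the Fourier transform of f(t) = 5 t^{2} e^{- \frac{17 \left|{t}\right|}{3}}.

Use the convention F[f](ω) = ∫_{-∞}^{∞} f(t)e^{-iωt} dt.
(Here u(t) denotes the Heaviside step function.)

F(ω) = \frac{9180 \left(289 - 27 \omega^{2}\right)}{\left(9 \omega^{2} + 289\right)^{3}}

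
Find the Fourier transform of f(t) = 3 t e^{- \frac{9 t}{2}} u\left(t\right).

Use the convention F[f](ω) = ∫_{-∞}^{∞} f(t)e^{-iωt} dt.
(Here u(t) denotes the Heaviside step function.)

F(ω) = \frac{12}{\left(2 i \omega + 9\right)^{2}}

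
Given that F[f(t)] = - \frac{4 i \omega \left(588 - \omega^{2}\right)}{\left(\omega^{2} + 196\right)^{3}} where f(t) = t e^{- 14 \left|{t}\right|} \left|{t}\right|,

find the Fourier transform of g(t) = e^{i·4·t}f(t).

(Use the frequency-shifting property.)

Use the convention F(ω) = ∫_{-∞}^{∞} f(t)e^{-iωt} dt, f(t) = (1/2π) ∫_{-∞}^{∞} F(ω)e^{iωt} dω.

F[g](ω) = \frac{4 i \left(\omega - 4\right) \left(\left(\omega - 4\right)^{2} - 588\right)}{\left(\left(\omega - 4\right)^{2} + 196\right)^{3}}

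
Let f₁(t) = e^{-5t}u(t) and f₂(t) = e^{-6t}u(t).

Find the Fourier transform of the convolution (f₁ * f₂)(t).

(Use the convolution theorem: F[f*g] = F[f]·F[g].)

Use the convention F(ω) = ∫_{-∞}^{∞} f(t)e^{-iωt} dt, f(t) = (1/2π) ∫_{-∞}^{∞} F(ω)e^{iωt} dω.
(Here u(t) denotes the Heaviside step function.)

F[f₁*f₂](ω) = \frac{1}{\left(i \omega + 5\right) \left(i \omega + 6\right)}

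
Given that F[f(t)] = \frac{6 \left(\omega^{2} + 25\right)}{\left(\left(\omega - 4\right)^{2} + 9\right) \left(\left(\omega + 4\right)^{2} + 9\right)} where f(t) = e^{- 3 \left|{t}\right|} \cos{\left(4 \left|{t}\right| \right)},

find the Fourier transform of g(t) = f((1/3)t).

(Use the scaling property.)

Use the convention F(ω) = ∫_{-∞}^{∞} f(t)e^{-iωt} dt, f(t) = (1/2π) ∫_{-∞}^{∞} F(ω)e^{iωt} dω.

F[g](ω) = \frac{18 \left(9 \omega^{2} + 25\right)}{81 \omega^{4} - 126 \omega^{2} + 625}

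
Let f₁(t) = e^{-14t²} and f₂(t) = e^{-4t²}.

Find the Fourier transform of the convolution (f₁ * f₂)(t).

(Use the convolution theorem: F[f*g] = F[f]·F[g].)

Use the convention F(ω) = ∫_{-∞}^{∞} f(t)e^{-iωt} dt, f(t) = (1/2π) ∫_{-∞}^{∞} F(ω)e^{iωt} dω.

F[f₁*f₂](ω) = \frac{\sqrt{14} \pi e^{- \frac{9 \omega^{2}}{112}}}{28}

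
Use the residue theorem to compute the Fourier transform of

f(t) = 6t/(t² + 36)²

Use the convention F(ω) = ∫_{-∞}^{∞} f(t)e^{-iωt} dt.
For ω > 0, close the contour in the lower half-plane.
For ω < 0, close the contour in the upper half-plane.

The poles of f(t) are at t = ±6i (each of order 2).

Let g(z) = f(z)e^{-iωz}; for large |z| the factor e^{-iωz} decays in the lower half-plane when ω > 0 and in the upper half-plane when ω < 0.

Case ω > 0 (lower half-plane, clockwise contour ⇒ F(ω) = -2πi·ΣRes):
  Res_{z = - 6 i} g(z) = \frac{\omega e^{- 6 \omega}}{4} (pole of order 2)
  F(ω) = -2πi·ΣRes = - \frac{i \pi \omega e^{- 6 \omega}}{2}

Case ω < 0 (upper half-plane, counterclockwise contour ⇒ F(ω) = +2πi·ΣRes):
  Res_{z = 6 i} g(z) = - \frac{\omega e^{6 \omega}}{4} (pole of order 2)
  F(ω) = 2πi·ΣRes = - \frac{i \pi \omega e^{6 \omega}}{2}

Both cases combine into a single formula in |ω|:

F(ω) = - \frac{i \pi \omega e^{- 6 \left|{\omega}\right|}}{2}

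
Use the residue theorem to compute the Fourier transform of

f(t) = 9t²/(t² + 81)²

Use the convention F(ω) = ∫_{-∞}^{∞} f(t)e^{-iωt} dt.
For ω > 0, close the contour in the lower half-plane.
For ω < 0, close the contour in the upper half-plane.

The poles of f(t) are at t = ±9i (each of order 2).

Let g(z) = f(z)e^{-iωz}; for large |z| the factor e^{-iωz} decays in the lower half-plane when ω > 0 and in the upper half-plane when ω < 0.

Case ω > 0 (lower half-plane, clockwise contour ⇒ F(ω) = -2πi·ΣRes):
  Res_{z = - 9 i} g(z) = \frac{i \left(1 - 9 \omega\right) e^{- 9 \omega}}{4} (pole of order 2)
  F(ω) = -2πi·ΣRes = \frac{\pi \left(1 - 9 \omega\right) e^{- 9 \omega}}{2}

Case ω < 0 (upper half-plane, counterclockwise contour ⇒ F(ω) = +2πi·ΣRes):
  Res_{z = 9 i} g(z) = \frac{i \left(- 9 \omega - 1\right) e^{9 \omega}}{4} (pole of order 2)
  F(ω) = 2πi·ΣRes = \frac{\pi \left(9 \omega + 1\right) e^{9 \omega}}{2}

Both cases combine into a single formula in |ω|:

F(ω) = \frac{\pi \left(1 - 9 \left|{\omega}\right|\right) e^{- 9 \left|{\omega}\right|}}{2}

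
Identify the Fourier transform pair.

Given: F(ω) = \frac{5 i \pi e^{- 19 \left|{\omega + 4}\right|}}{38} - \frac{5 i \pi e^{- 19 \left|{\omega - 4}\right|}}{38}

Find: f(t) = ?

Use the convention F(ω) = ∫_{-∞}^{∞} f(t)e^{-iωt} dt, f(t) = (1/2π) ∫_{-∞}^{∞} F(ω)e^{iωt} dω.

f(t) = \frac{5 \sin{\left(4 t \right)}}{t^{2} + 361}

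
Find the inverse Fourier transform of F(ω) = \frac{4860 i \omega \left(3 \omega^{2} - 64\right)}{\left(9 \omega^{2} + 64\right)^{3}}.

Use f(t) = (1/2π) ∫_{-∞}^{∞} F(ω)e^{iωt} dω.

f(t) = 5 t e^{- \frac{8 \left|{t}\right|}{3}} \left|{t}\right|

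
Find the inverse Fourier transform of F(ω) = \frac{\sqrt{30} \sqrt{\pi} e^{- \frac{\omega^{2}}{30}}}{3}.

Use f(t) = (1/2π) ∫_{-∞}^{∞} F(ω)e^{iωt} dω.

f(t) = 5 e^{- \frac{15 t^{2}}{2}}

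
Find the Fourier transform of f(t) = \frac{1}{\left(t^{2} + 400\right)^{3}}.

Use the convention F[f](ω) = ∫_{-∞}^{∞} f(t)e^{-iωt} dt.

F(ω) = \frac{\pi \left(400 \omega^{2} + 60 \left|{\omega}\right| + 3\right) e^{- 20 \left|{\omega}\right|}}{25600000}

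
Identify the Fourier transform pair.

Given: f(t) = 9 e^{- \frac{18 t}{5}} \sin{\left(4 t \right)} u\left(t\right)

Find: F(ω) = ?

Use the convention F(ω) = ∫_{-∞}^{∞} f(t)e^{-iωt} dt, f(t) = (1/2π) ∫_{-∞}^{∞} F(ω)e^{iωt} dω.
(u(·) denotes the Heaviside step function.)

F(ω) = \frac{900}{\left(5 i \omega + 18\right)^{2} + 400}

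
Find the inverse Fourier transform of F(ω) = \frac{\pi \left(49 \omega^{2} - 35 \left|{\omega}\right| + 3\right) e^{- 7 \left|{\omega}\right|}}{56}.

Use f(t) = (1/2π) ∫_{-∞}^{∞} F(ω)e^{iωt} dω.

f(t) = \frac{t^{4}}{\left(t^{2} + 49\right)^{3}}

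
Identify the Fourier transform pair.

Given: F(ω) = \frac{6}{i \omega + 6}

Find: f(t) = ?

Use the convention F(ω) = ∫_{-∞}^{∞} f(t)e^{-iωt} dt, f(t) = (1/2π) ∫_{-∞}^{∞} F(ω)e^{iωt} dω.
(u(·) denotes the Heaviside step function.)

f(t) = 6 e^{- 6 t} u\left(t\right)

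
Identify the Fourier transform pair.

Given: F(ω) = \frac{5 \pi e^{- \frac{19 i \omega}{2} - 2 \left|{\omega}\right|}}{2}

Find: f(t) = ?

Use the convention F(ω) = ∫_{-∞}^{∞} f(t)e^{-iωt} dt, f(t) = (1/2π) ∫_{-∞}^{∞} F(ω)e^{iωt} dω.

f(t) = \frac{5}{\left(t - \frac{19}{2}\right)^{2} + 4}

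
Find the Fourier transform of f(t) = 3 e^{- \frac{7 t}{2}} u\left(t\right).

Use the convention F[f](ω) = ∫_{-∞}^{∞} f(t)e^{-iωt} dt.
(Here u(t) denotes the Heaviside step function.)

F(ω) = \frac{6}{2 i \omega + 7}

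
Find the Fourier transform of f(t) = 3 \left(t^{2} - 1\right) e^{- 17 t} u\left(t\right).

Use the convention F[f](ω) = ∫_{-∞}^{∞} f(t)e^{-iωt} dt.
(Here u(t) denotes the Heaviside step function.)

F(ω) = \frac{3 \left(2 i \omega - \left(i \omega + 17\right)^{3} + 34\right)}{\left(i \omega + 17\right)^{4}}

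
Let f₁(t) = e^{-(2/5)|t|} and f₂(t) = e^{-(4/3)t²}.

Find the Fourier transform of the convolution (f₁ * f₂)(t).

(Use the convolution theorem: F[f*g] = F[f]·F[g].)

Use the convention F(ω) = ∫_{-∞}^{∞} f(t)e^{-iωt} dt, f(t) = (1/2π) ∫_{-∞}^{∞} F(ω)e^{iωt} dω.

F[f₁*f₂](ω) = \frac{10 \sqrt{3} \sqrt{\pi} e^{- \frac{3 \omega^{2}}{16}}}{25 \omega^{2} + 4}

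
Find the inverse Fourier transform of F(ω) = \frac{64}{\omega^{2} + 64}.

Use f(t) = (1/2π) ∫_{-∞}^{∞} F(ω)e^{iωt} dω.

f(t) = 4 e^{- 8 \left|{t}\right|}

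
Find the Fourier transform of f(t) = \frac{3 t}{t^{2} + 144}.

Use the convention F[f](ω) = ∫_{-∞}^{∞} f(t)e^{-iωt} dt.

F(ω) = - 3 i \pi e^{- 12 \left|{\omega}\right|} \operatorname{sign}{\left(\omega \right)}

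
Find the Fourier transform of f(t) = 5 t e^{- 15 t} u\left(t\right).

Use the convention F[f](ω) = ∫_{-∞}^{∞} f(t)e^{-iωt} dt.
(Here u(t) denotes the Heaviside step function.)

F(ω) = \frac{5}{\left(i \omega + 15\right)^{2}}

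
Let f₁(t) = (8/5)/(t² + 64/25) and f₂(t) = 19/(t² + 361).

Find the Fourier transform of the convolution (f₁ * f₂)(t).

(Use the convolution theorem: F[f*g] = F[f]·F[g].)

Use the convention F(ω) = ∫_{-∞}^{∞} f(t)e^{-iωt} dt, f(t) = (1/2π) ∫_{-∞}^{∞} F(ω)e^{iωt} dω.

F[f₁*f₂](ω) = \pi^{2} e^{- \frac{103 \left|{\omega}\right|}{5}}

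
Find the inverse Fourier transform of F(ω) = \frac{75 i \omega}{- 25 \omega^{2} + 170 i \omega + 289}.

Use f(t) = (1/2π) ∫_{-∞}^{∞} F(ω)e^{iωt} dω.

f(t) = 3 \left(1 - \frac{17 t}{5}\right) e^{- \frac{17 t}{5}} u\left(t\right)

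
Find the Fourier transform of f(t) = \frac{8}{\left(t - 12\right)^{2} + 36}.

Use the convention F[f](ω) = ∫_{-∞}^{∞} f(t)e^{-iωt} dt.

F(ω) = \frac{4 \pi e^{- 12 i \omega - 6 \left|{\omega}\right|}}{3}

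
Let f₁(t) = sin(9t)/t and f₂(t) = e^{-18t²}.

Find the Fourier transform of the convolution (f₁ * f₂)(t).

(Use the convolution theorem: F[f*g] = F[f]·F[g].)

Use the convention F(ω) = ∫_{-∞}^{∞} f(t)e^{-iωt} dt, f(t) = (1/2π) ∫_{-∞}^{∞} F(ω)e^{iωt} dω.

F[f₁*f₂](ω) = \begin{cases} \frac{\sqrt{2} \pi^{\frac{3}{2}} e^{- \frac{\omega^{2}}{72}}}{6} & \text{for}\: \omega > -9 \wedge \omega < 9 \\0 & \text{otherwise} \end{cases}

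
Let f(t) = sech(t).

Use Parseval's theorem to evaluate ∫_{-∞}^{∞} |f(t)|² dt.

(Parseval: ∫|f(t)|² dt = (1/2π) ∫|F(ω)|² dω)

∫|f(t)|² dt = 2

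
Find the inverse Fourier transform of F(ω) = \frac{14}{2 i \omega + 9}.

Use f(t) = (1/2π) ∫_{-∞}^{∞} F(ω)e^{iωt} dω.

f(t) = 7 e^{- \frac{9 t}{2}} u\left(t\right)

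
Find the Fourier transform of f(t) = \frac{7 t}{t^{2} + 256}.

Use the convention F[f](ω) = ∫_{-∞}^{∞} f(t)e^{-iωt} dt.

F(ω) = - 7 i \pi e^{- 16 \left|{\omega}\right|} \operatorname{sign}{\left(\omega \right)}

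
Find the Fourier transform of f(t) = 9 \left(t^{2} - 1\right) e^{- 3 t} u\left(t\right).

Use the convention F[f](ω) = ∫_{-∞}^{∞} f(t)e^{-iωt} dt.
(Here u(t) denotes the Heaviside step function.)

F(ω) = \frac{9 \left(2 i \omega - \left(i \omega + 3\right)^{3} + 6\right)}{\left(i \omega + 3\right)^{4}}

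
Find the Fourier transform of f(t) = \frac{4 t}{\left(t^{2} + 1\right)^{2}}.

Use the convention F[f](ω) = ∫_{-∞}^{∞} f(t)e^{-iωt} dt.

F(ω) = - 2 i \pi \omega e^{- \left|{\omega}\right|}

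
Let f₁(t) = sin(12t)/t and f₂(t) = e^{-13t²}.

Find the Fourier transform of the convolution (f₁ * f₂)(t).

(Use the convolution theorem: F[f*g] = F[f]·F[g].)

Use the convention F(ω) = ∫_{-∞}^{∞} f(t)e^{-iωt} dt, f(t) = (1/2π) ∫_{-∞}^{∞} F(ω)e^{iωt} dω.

F[f₁*f₂](ω) = \begin{cases} \frac{\sqrt{13} \pi^{\frac{3}{2}} e^{- \frac{\omega^{2}}{52}}}{13} & \text{for}\: \omega > -12 \wedge \omega < 12 \\0 & \text{otherwise} \end{cases}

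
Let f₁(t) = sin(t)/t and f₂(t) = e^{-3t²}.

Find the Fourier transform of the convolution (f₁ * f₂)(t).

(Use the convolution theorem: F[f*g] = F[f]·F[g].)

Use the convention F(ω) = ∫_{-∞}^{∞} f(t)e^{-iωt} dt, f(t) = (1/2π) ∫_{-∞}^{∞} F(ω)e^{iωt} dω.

F[f₁*f₂](ω) = \begin{cases} \frac{\sqrt{3} \pi^{\frac{3}{2}} e^{- \frac{\omega^{2}}{12}}}{3} & \text{for}\: \omega > -1 \wedge \omega < 1 \\0 & \text{otherwise} \end{cases}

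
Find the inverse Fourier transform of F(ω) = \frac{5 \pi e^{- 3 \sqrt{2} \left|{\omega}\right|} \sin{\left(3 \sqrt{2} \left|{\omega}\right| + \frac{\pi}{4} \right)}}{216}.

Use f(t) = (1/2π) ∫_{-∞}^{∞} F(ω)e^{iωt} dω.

f(t) = \frac{5}{t^{4} + 1296}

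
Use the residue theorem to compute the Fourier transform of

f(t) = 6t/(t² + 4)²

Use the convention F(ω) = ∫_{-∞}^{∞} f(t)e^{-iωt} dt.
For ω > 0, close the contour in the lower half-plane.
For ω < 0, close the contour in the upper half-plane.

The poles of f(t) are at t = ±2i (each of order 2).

Let g(z) = f(z)e^{-iωz}; for large |z| the factor e^{-iωz} decays in the lower half-plane when ω > 0 and in the upper half-plane when ω < 0.

Case ω > 0 (lower half-plane, clockwise contour ⇒ F(ω) = -2πi·ΣRes):
  Res_{z = - 2 i} g(z) = \frac{3 \omega e^{- 2 \omega}}{4} (pole of order 2)
  F(ω) = -2πi·ΣRes = - \frac{3 i \pi \omega e^{- 2 \omega}}{2}

Case ω < 0 (upper half-plane, counterclockwise contour ⇒ F(ω) = +2πi·ΣRes):
  Res_{z = 2 i} g(z) = - \frac{3 \omega e^{2 \omega}}{4} (pole of order 2)
  F(ω) = 2πi·ΣRes = - \frac{3 i \pi \omega e^{2 \omega}}{2}

Both cases combine into a single formula in |ω|:

F(ω) = - \frac{3 i \pi \omega e^{- 2 \left|{\omega}\right|}}{2}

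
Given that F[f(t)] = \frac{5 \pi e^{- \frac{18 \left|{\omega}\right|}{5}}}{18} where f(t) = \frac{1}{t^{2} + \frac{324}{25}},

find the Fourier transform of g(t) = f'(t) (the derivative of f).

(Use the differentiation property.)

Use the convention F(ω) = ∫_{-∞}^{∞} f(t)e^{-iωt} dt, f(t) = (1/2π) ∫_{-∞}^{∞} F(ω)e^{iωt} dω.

F[g](ω) = \frac{5 i \pi \omega e^{- \frac{18 \left|{\omega}\right|}{5}}}{18}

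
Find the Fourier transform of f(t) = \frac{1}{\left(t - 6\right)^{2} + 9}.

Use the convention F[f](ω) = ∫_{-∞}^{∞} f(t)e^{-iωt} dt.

F(ω) = \frac{\pi e^{- 6 i \omega - 3 \left|{\omega}\right|}}{3}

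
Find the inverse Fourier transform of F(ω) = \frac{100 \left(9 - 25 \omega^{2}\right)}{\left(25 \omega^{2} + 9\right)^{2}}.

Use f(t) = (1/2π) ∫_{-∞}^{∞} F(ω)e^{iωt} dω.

f(t) = 2 e^{- \frac{3 \left|{t}\right|}{5}} \left|{t}\right|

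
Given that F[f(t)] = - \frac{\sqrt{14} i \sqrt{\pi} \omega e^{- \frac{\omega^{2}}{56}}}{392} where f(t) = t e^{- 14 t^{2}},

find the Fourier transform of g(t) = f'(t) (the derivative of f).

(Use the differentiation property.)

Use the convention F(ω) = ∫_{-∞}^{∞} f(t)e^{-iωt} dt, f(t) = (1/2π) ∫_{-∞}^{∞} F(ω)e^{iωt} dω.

F[g](ω) = \frac{\sqrt{14} \sqrt{\pi} \omega^{2} e^{- \frac{\omega^{2}}{56}}}{392}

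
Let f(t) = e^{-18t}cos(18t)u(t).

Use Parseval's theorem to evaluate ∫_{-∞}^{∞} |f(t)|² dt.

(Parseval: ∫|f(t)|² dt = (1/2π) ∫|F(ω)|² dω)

∫|f(t)|² dt = \frac{1}{48}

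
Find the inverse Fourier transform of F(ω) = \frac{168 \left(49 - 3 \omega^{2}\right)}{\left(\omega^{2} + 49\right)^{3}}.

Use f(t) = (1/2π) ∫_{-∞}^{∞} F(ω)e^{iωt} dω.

f(t) = 6 t^{2} e^{- 7 \left|{t}\right|}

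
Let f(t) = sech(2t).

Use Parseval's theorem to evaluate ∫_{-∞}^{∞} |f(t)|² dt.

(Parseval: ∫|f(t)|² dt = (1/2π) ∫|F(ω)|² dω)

∫|f(t)|² dt = 1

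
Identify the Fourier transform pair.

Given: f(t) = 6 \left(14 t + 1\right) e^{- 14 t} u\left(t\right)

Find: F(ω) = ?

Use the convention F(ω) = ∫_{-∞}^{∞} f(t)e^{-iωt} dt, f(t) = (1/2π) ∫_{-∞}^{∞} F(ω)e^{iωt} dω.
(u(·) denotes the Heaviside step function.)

F(ω) = \frac{6 \left(- i \omega - 28\right)}{\omega^{2} - 28 i \omega - 196}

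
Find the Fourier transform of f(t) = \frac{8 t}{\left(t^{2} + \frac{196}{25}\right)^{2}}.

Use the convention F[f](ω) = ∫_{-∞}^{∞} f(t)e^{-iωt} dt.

F(ω) = - \frac{10 i \pi \omega e^{- \frac{14 \left|{\omega}\right|}{5}}}{7}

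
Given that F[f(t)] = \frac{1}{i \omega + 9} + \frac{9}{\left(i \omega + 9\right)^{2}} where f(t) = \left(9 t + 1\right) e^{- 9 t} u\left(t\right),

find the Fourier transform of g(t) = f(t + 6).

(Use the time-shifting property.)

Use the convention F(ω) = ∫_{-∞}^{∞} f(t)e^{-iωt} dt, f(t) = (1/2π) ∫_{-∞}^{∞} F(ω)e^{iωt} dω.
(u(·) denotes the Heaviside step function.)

F[g](ω) = \frac{\left(- i \omega - 18\right) e^{6 i \omega}}{\omega^{2} - 18 i \omega - 81}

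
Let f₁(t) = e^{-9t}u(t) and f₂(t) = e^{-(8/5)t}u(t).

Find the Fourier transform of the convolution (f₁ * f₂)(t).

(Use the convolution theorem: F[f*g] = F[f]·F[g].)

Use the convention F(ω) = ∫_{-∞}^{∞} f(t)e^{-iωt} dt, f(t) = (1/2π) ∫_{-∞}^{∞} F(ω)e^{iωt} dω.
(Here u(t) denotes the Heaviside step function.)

F[f₁*f₂](ω) = \frac{5}{\left(i \omega + 9\right) \left(5 i \omega + 8\right)}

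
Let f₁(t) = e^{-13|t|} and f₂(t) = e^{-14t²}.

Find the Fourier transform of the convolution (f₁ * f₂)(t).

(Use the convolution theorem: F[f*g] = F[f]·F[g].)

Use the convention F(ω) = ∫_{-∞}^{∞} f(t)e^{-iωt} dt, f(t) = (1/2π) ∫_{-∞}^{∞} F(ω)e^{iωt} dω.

F[f₁*f₂](ω) = \frac{13 \sqrt{14} \sqrt{\pi} e^{- \frac{\omega^{2}}{56}}}{7 \left(\omega^{2} + 169\right)}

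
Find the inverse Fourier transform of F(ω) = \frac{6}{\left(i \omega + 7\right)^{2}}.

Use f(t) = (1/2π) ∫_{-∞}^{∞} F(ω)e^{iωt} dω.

f(t) = 6 t e^{- 7 t} u\left(t\right)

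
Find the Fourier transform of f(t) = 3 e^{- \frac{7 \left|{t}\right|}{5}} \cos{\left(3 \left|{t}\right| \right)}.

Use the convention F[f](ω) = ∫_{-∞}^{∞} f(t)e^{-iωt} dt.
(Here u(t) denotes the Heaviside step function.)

F(ω) = \frac{210 \left(25 \omega^{2} + 274\right)}{625 \omega^{4} - 8800 \omega^{2} + 75076}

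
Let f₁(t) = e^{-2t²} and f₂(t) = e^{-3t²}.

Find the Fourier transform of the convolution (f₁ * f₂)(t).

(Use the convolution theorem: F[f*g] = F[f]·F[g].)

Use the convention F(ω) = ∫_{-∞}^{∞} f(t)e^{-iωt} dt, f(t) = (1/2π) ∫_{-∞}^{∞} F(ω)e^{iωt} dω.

F[f₁*f₂](ω) = \frac{\sqrt{6} \pi e^{- \frac{5 \omega^{2}}{24}}}{6}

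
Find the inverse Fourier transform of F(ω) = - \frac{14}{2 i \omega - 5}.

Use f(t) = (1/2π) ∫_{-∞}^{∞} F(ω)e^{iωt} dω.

f(t) = 7 e^{\frac{5 t}{2}} u\left(- t\right)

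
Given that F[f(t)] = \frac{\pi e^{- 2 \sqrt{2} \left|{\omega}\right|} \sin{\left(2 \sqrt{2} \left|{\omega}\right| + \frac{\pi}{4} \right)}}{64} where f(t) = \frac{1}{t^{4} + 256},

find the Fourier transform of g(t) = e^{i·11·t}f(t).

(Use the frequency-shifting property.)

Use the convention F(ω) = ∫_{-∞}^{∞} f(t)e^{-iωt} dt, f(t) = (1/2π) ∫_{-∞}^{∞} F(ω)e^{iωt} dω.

F[g](ω) = \frac{\pi e^{- 2 \sqrt{2} \left|{\omega - 11}\right|} \sin{\left(2 \sqrt{2} \left|{\omega - 11}\right| + \frac{\pi}{4} \right)}}{64}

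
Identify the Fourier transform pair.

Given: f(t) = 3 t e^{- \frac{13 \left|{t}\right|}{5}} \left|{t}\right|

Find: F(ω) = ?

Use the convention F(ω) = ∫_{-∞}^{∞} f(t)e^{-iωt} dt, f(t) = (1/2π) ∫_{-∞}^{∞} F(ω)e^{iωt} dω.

F(ω) = \frac{7500 i \omega \left(25 \omega^{2} - 507\right)}{\left(25 \omega^{2} + 169\right)^{3}}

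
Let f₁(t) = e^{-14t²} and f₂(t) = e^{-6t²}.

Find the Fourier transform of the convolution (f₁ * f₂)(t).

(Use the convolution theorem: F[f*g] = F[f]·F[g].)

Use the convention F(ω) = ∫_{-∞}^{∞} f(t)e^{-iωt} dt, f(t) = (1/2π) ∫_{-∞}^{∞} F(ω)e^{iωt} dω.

F[f₁*f₂](ω) = \frac{\sqrt{21} \pi e^{- \frac{5 \omega^{2}}{84}}}{42}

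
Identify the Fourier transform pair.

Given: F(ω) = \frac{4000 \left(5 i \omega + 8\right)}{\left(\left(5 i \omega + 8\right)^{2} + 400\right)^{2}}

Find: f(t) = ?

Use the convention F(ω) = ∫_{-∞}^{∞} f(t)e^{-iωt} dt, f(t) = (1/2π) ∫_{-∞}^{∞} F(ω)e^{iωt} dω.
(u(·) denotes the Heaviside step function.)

f(t) = 4 t e^{- \frac{8 t}{5}} \sin{\left(4 t \right)} u\left(t\right)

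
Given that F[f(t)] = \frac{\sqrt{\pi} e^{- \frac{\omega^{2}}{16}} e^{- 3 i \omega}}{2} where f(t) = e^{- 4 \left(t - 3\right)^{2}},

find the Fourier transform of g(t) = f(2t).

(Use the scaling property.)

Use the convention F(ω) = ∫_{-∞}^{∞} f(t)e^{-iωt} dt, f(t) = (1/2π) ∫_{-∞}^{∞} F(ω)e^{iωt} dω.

F[g](ω) = \frac{\sqrt{\pi} e^{- \frac{\omega \left(\omega + 96 i\right)}{64}}}{4}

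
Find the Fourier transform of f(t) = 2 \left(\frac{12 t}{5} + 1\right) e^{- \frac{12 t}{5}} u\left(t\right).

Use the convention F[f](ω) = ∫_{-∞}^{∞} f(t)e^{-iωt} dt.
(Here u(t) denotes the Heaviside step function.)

F(ω) = \frac{10 \left(- 5 i \omega - 24\right)}{25 \omega^{2} - 120 i \omega - 144}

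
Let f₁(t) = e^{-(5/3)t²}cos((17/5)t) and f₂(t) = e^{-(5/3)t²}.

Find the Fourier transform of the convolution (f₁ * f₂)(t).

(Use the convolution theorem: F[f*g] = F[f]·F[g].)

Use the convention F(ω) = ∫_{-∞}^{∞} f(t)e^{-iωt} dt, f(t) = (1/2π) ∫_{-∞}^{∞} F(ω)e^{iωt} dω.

F[f₁*f₂](ω) = \frac{3 \pi \left(e^{\frac{51 \omega}{25}} + 1\right) e^{- \frac{3 \omega^{2}}{10} - \frac{51 \omega}{50} - \frac{867}{500}}}{10}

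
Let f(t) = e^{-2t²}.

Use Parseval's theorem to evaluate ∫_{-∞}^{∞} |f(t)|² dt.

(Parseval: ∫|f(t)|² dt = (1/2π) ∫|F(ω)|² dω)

∫|f(t)|² dt = \frac{\sqrt{\pi}}{2}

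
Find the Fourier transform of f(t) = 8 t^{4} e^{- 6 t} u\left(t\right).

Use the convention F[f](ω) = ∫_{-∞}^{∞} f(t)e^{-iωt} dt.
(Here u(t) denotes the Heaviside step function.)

F(ω) = \frac{192}{\left(i \omega + 6\right)^{5}}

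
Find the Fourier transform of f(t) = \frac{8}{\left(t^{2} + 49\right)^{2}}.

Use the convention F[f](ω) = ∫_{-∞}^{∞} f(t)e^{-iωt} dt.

F(ω) = \frac{4 \pi \left(7 \left|{\omega}\right| + 1\right) e^{- 7 \left|{\omega}\right|}}{343}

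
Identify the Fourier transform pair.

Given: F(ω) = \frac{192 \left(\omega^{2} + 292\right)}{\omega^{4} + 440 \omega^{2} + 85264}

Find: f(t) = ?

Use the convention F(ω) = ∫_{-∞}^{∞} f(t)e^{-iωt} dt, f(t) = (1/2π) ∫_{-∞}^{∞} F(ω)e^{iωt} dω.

f(t) = 6 e^{- 16 \left|{t}\right|} \cos{\left(6 t \right)}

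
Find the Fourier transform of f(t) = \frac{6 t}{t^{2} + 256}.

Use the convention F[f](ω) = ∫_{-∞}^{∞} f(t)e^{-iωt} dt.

F(ω) = - 6 i \pi e^{- 16 \left|{\omega}\right|} \operatorname{sign}{\left(\omega \right)}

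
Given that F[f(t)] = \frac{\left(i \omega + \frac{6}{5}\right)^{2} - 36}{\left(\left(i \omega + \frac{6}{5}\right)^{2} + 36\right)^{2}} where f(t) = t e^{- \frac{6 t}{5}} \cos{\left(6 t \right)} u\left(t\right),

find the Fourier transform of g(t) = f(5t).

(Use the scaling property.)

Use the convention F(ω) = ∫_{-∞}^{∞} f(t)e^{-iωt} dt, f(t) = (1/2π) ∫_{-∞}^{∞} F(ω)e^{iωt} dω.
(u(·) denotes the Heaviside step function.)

F[g](ω) = \frac{5 \left(\left(i \omega + 6\right)^{2} - 900\right)}{\left(\left(i \omega + 6\right)^{2} + 900\right)^{2}}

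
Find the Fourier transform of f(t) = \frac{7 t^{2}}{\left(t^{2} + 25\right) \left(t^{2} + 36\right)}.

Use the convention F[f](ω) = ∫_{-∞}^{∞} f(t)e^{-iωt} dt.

F(ω) = \frac{7 \pi \left(6 - 5 e^{\left|{\omega}\right|}\right) e^{- 6 \left|{\omega}\right|}}{11}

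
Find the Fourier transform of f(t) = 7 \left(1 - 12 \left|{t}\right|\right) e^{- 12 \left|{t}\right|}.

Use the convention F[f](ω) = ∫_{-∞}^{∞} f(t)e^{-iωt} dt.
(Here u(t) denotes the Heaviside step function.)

F(ω) = \frac{336 \omega^{2}}{\left(\omega^{2} + 144\right)^{2}}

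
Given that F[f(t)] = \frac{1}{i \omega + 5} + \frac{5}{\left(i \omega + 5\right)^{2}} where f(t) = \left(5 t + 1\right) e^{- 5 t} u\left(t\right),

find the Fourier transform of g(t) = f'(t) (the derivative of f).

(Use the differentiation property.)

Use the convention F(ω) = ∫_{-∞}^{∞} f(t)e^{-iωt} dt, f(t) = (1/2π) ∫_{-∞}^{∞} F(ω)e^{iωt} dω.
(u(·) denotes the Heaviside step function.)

F[g](ω) = \frac{\omega \left(\omega - 10 i\right)}{\omega^{2} - 10 i \omega - 25}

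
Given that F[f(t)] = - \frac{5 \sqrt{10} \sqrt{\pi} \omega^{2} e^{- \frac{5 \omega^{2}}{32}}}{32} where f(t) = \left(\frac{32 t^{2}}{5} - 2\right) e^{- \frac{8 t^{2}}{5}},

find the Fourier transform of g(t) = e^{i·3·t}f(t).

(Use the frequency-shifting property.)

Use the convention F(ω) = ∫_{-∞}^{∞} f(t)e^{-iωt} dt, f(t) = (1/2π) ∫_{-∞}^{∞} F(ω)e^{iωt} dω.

F[g](ω) = - \frac{5 \sqrt{10} \sqrt{\pi} \left(\omega - 3\right)^{2} e^{- \frac{5 \left(\omega - 3\right)^{2}}{32}}}{32}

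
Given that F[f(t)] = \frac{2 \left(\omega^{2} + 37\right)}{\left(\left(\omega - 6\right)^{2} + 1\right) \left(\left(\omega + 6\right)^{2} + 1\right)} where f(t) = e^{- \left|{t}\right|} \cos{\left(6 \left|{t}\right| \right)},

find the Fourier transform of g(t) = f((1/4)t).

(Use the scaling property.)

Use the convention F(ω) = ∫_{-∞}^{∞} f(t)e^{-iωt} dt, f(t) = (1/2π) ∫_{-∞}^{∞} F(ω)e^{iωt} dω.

F[g](ω) = \frac{8 \left(16 \omega^{2} + 37\right)}{256 \omega^{4} - 1120 \omega^{2} + 1369}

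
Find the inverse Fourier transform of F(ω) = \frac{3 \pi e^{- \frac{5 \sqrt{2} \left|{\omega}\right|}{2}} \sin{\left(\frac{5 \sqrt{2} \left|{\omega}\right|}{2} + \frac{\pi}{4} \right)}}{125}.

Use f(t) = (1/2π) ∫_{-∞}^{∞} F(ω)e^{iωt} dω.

f(t) = \frac{3}{t^{4} + 625}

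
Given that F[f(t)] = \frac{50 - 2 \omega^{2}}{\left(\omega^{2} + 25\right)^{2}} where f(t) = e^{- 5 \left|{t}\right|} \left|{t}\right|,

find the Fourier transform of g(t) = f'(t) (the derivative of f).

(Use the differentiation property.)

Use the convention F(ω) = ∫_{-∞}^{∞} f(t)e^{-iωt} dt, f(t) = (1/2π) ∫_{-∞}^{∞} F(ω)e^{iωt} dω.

F[g](ω) = - \frac{2 i \omega \left(\omega^{2} - 25\right)}{\left(\omega^{2} + 25\right)^{2}}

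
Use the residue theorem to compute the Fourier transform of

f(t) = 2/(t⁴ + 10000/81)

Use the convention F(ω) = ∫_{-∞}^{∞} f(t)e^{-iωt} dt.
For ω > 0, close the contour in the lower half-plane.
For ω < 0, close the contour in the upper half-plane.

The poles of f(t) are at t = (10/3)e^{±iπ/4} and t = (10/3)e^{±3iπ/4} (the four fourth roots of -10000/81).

Let g(z) = f(z)e^{-iωz}; for large |z| the factor e^{-iωz} decays in the lower half-plane when ω > 0 and in the upper half-plane when ω < 0.

Case ω > 0 (lower half-plane, clockwise contour ⇒ F(ω) = -2πi·ΣRes):
  Res_{z = - \frac{5 \sqrt{2}}{3} - \frac{5 \sqrt{2} i}{3}} g(z) = \frac{27 \sqrt{2} i \left(1 - i\right) e^{\frac{5 \sqrt{2} \omega \left(-1 + i\right)}{3}}}{4000}
  Res_{z = \frac{5 \sqrt{2}}{3} - \frac{5 \sqrt{2} i}{3}} g(z) = \frac{27 \sqrt{2} i \left(1 + i\right) e^{- \frac{5 \sqrt{2} \omega \left(1 + i\right)}{3}}}{4000}
  F(ω) = -2πi·ΣRes = \frac{27 \sqrt{2} \pi \left(1 - i\right) \left(e^{\frac{10 \sqrt{2} i \omega}{3}} + i\right) e^{- \frac{5 \sqrt{2} \omega \left(1 + i\right)}{3}}}{2000} = \frac{27 \pi e^{- \frac{5 \sqrt{2} \omega}{3}} \sin{\left(\frac{5 \sqrt{2} \omega}{3} + \frac{\pi}{4} \right)}}{500}

Case ω < 0 (upper half-plane, counterclockwise contour ⇒ F(ω) = +2πi·ΣRes):
  Res_{z = \frac{5 \sqrt{2}}{3} + \frac{5 \sqrt{2} i}{3}} g(z) = \frac{27 \sqrt{2} i \left(-1 + i\right) e^{\frac{5 \sqrt{2} \omega \left(1 - i\right)}{3}}}{4000}
  Res_{z = - \frac{5 \sqrt{2}}{3} + \frac{5 \sqrt{2} i}{3}} g(z) = \frac{27 \sqrt{2} \left(1 - i\right) e^{\frac{5 \sqrt{2} \omega \left(1 + i\right)}{3}}}{4000}
  F(ω) = 2πi·ΣRes = - \frac{27 \sqrt{2} i \pi \left(i \left(1 - i\right) e^{\frac{5 \sqrt{2} \omega \left(1 - i\right)}{3}} - \left(1 - i\right) e^{\frac{5 \sqrt{2} \omega \left(1 + i\right)}{3}}\right)}{2000} = \frac{27 \pi e^{\frac{5 \sqrt{2} \omega}{3}} \cos{\left(\frac{5 \sqrt{2} \omega}{3} + \frac{\pi}{4} \right)}}{500}

Both cases combine into a single formula in |ω|:

F(ω) = \frac{27 \pi e^{- \frac{5 \sqrt{2} \left|{\omega}\right|}{3}} \sin{\left(\frac{5 \sqrt{2} \left|{\omega}\right|}{3} + \frac{\pi}{4} \right)}}{500}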